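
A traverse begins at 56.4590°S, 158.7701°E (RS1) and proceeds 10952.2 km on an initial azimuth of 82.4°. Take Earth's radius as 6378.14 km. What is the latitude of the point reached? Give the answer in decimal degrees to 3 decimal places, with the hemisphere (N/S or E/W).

δ = d/R = 10952.2/6378.14 = 1.717146 rad
φ₂ = arcsin(sin φ₁ cos δ + cos φ₁ sin δ cos θ)
   = arcsin(-0.83349·-0.14583 + 0.55253·0.98931·0.13226) = 11.17705°
λ₂ = λ₁ + atan2(sin θ sin δ cos φ₁, cos δ − sin φ₁ sin φ₂) = -112.89353°

11.177°N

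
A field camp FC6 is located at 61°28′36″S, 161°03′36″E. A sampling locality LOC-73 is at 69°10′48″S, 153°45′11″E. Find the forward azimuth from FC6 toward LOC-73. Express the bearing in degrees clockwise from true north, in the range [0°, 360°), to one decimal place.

198.3°

FC6: φ = -61.47667°, λ = +161.06000°
LOC-73: φ = -69.18000°, λ = +153.75306°
Δλ = -7.3069°
y = sin Δλ · cos φ₂ = -0.045206
x = cos φ₁ sin φ₂ − sin φ₁ cos φ₂ cos Δλ = -0.136580
θ = atan2(y, x) = -161.6863° → 198.3137° (mod 360°)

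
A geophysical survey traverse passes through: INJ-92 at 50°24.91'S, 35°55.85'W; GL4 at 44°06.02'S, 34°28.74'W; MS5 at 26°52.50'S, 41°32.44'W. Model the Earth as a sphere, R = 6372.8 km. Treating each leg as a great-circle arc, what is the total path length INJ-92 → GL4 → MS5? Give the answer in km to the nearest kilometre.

2729 km

INJ-92: φ = -50.41517°, λ = -35.93083°
GL4: φ = -44.10033°, λ = -34.47900°
MS5: φ = -26.87500°, λ = -41.54067°
INJ-92→GL4: c = 0.111542 rad, d = 710.84 km
GL4→MS5: c = 0.316635 rad, d = 2017.85 km
Total = 710.84 + 2017.85 = 2728.69 km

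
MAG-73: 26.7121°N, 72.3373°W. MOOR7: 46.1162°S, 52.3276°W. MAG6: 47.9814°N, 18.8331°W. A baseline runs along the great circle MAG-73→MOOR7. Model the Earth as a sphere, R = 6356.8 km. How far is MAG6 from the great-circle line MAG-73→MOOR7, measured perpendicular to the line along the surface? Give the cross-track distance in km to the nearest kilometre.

4420 km

δ₁₃ = central angle MAG-73→MAG6 = 0.809886 rad  (haversine)
θ₁₃ = bearing MAG-73→MAG6 = 47.990°,  θ₁₂ = bearing MAG-73→MOOR7 = 165.789°
dₓₜ = R·arcsin(sin δ₁₃ · sin(θ₁₃ − θ₁₂)) = 6356.8·arcsin(0.72421·sin(-117.798°)) = -4420.000 km
|dₓₜ| = 4420.000 km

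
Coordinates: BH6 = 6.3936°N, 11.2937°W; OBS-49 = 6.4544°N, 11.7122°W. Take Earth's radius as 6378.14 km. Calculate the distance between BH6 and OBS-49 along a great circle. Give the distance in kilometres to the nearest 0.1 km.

Δφ = 0.0608°,  Δλ = -0.4185°
a = sin²(Δφ/2) + cos φ₁ cos φ₂ sin²(Δλ/2) = 0.000013
c = 2·arcsin(√a) = 0.007336 rad = 0.4203°
d = R·c = 6378.14 × 0.007336 = 46.8 km

46.8 km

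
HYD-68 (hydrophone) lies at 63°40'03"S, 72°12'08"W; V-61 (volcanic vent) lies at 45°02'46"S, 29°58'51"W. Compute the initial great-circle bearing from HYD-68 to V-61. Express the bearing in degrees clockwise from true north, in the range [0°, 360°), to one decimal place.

HYD-68: φ = -63.66750°, λ = -72.20222°
V-61: φ = -45.04611°, λ = -29.98083°
Δλ = 42.2214°
y = sin Δλ · cos φ₂ = 0.474791
x = cos φ₁ sin φ₂ − sin φ₁ cos φ₂ cos Δλ = 0.155026
θ = atan2(y, x) = 71.9174° → 71.9174° (mod 360°)

71.9°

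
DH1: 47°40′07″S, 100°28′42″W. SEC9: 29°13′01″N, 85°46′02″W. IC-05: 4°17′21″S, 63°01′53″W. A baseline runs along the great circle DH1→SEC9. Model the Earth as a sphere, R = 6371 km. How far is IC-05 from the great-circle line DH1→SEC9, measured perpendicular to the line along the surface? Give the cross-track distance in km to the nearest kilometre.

3113 km

DH1: φ = -47.66861°, λ = -100.47833°
SEC9: φ = +29.21694°, λ = -85.76722°
IC-05: φ = -4.28917°, λ = -63.03139°
δ₁₃ = central angle DH1→IC-05 = 0.941681 rad  (haversine)
θ₁₃ = bearing DH1→IC-05 = 48.581°,  θ₁₂ = bearing DH1→SEC9 = 13.096°
dₓₜ = R·arcsin(sin δ₁₃ · sin(θ₁₃ − θ₁₂)) = 6371·arcsin(0.80855·sin(35.485°)) = 3112.647 km
|dₓₜ| = 3112.647 km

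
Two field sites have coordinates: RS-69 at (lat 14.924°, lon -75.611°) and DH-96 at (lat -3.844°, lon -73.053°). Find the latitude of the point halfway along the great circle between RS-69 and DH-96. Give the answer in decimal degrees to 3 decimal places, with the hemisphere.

5.541°N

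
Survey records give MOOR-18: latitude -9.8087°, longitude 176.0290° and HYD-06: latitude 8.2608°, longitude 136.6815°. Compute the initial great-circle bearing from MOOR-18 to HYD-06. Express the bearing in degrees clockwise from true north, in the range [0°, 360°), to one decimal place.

293.4°

Δλ = -39.3475°
y = sin Δλ · cos φ₂ = -0.627444
x = cos φ₁ sin φ₂ − sin φ₁ cos φ₂ cos Δλ = 0.271953
θ = atan2(y, x) = -66.5666° → 293.4334° (mod 360°)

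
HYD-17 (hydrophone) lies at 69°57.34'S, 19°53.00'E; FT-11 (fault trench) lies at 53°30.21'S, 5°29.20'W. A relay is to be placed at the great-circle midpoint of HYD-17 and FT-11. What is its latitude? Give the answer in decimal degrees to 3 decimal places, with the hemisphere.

62.273°S

HYD-17: φ = -69.95567°, λ = +19.88333°
FT-11: φ = -53.50350°, λ = -5.48667°
Bx = cos φ₂ cos Δλ = 0.537414,  By = cos φ₂ sin Δλ = -0.254838
φₘ = atan2(sin φ₁ + sin φ₂, √((cos φ₁ + Bx)² + By²)) = -62.27304°
λₘ = λ₁ + atan2(By, cos φ₁ + Bx) = 3.73571°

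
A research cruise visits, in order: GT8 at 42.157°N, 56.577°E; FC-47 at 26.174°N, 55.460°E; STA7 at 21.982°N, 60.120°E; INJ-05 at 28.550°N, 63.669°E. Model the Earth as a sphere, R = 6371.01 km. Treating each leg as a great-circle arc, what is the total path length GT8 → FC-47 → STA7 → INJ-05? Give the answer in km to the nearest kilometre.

GT8→FC-47: c = 0.279415 rad, d = 1780.15 km
FC-47→STA7: c = 0.104223 rad, d = 664.01 km
STA7→INJ-05: c = 0.127564 rad, d = 812.71 km
Total = 1780.15 + 664.01 + 812.71 = 3256.87 km

3257 km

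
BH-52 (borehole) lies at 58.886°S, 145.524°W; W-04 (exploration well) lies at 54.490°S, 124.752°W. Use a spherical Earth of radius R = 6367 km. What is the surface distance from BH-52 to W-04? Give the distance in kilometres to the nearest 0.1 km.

1351.7 km

Δφ = 4.3960°,  Δλ = 20.7720°
a = sin²(Δφ/2) + cos φ₁ cos φ₂ sin²(Δλ/2) = 0.011226
c = 2·arcsin(√a) = 0.212303 rad = 12.1641°
d = R·c = 6367 × 0.212303 = 1351.7 km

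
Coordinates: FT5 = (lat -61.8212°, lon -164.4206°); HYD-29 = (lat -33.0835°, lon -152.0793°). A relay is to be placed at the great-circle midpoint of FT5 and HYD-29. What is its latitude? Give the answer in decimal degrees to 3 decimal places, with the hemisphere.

47.605°S

Bx = cos φ₂ cos Δλ = 0.818514,  By = cos φ₂ sin Δλ = 0.179083
φₘ = atan2(sin φ₁ + sin φ₂, √((cos φ₁ + Bx)² + By²)) = -47.60518°
λₘ = λ₁ + atan2(By, cos φ₁ + Bx) = -156.52155°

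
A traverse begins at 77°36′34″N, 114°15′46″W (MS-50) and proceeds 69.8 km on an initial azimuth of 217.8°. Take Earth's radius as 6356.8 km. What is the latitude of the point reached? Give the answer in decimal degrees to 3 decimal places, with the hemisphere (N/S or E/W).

77.107°N

MS-50: φ = +77.60944°, λ = -114.26278°
δ = d/R = 69.8/6356.8 = 0.010980 rad
φ₂ = arcsin(sin φ₁ cos δ + cos φ₁ sin δ cos θ)
   = arcsin(0.97671·0.99994 + 0.21457·0.01098·-0.79016) = 77.10666°
λ₂ = λ₁ + atan2(sin θ sin δ cos φ₁, cos δ − sin φ₁ sin φ₂) = -115.99108°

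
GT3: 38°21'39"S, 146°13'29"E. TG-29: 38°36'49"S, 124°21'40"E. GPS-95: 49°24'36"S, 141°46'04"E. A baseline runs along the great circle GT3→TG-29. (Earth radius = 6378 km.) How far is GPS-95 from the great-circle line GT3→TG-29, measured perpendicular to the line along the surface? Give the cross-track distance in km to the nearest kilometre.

GT3: φ = -38.36083°, λ = +146.22472°
TG-29: φ = -38.61361°, λ = +124.36111°
GPS-95: φ = -49.41000°, λ = +141.76778°
δ₁₃ = central angle GT3→GPS-95 = 0.200735 rad  (haversine)
θ₁₃ = bearing GT3→GPS-95 = 194.689°,  θ₁₂ = bearing GT3→TG-29 = 262.310°
dₓₜ = R·arcsin(sin δ₁₃ · sin(θ₁₃ − θ₁₂)) = 6378·arcsin(0.19939·sin(-67.620°)) = -1182.690 km
|dₓₜ| = 1182.690 km

1183 km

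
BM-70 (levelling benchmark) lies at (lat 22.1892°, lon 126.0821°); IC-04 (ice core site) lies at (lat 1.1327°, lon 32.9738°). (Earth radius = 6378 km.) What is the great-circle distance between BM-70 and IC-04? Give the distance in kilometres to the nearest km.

Δφ = -21.0565°,  Δλ = -93.1083°
a = sin²(Δφ/2) + cos φ₁ cos φ₂ sin²(Δλ/2) = 0.521366
c = 2·arcsin(√a) = 1.613542 rad = 92.4491°
d = R·c = 6378 × 1.613542 = 10291.2 km

10291 km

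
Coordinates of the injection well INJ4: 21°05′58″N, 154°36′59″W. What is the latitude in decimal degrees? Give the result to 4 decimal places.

21.0994°N

21° + 5′/60 + 58″/3600 = 21 + 0.08333 + 0.01611 = 21.0994°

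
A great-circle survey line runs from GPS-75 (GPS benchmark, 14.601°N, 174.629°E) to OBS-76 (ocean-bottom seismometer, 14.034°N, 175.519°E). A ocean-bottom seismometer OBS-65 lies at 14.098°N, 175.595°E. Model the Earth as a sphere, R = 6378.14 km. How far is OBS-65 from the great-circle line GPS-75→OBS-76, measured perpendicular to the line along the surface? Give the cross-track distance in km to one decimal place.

δ₁₃ = central angle GPS-75→OBS-65 = 0.018544 rad  (haversine)
θ₁₃ = bearing GPS-75→OBS-65 = 118.136°,  θ₁₂ = bearing GPS-75→OBS-76 = 123.214°
dₓₜ = R·arcsin(sin δ₁₃ · sin(θ₁₃ − θ₁₂)) = 6378.14·arcsin(0.01854·sin(-5.078°)) = -10.468 km
|dₓₜ| = 10.468 km

10.5 km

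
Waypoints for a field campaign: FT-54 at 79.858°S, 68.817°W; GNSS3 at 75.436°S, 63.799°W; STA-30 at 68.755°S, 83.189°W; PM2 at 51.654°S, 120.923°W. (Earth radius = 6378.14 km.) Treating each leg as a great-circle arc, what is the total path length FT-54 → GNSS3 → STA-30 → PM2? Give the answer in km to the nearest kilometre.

4239 km

FT-54→GNSS3: c = 0.079349 rad, d = 506.10 km
GNSS3→STA-30: c = 0.154808 rad, d = 987.39 km
STA-30→PM2: c = 0.430466 rad, d = 2745.57 km
Total = 506.10 + 987.39 + 2745.57 = 4239.06 km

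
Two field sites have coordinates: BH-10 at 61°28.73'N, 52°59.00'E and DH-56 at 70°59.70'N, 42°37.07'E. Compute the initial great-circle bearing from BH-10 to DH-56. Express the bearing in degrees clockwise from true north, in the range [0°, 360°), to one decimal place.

341.0°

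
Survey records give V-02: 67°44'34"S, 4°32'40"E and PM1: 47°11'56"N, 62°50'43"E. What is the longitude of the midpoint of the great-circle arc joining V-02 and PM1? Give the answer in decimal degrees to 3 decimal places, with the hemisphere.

42.700°E

V-02: φ = -67.74278°, λ = +4.54444°
PM1: φ = +47.19889°, λ = +62.84528°
Bx = cos φ₂ cos Δλ = 0.357026,  By = cos φ₂ sin Δλ = 0.578094
φₘ = atan2(sin φ₁ + sin φ₂, √((cos φ₁ + Bx)² + By²)) = -11.58233°
λₘ = λ₁ + atan2(By, cos φ₁ + Bx) = 42.70030°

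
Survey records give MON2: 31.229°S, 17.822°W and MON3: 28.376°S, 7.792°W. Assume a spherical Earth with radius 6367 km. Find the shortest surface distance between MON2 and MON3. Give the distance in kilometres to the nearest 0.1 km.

Δφ = 2.8530°,  Δλ = 10.0300°
a = sin²(Δφ/2) + cos φ₁ cos φ₂ sin²(Δλ/2) = 0.006369
c = 2·arcsin(√a) = 0.159782 rad = 9.1548°
d = R·c = 6367 × 0.159782 = 1017.3 km

1017.3 km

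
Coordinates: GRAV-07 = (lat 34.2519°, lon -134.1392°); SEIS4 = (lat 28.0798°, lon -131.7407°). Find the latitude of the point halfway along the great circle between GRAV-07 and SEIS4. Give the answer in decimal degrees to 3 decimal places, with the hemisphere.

31.171°N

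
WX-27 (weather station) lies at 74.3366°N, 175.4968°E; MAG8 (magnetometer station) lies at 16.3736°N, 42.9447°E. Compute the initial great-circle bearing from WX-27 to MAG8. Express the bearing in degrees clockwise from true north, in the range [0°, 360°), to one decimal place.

314.8°

Δλ = -132.5521°
y = sin Δλ · cos φ₂ = -0.706787
x = cos φ₁ sin φ₂ − sin φ₁ cos φ₂ cos Δλ = 0.700848
θ = atan2(y, x) = -45.2417° → 314.7583° (mod 360°)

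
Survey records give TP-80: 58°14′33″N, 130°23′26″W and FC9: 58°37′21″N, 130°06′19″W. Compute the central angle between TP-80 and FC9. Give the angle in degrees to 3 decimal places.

0.408°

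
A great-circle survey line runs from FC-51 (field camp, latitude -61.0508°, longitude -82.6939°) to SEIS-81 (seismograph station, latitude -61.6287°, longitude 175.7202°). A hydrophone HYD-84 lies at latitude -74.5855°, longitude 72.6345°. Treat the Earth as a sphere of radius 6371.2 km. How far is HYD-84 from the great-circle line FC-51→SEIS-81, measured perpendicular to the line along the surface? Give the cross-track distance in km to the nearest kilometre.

δ₁₃ = central angle FC-51→HYD-84 = 0.757348 rad  (haversine)
θ₁₃ = bearing FC-51→HYD-84 = 170.706°,  θ₁₂ = bearing FC-51→SEIS-81 = 222.422°
dₓₜ = R·arcsin(sin δ₁₃ · sin(θ₁₃ − θ₁₂)) = 6371.2·arcsin(0.68700·sin(-51.715°)) = -3628.722 km
|dₓₜ| = 3628.722 km

3629 km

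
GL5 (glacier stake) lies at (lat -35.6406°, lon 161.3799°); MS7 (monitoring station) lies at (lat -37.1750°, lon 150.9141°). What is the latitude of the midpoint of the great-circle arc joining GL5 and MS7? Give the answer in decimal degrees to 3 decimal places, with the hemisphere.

Bx = cos φ₂ cos Δλ = 0.783538,  By = cos φ₂ sin Δλ = -0.144736
φₘ = atan2(sin φ₁ + sin φ₂, √((cos φ₁ + Bx)² + By²)) = -36.52217°
λₘ = λ₁ + atan2(By, cos φ₁ + Bx) = 156.19882°

36.522°S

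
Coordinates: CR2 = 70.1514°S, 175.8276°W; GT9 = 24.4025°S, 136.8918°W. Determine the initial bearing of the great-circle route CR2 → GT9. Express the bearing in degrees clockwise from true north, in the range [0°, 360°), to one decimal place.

47.4°

Δλ = 38.9358°
y = sin Δλ · cos φ₂ = 0.572307
x = cos φ₁ sin φ₂ − sin φ₁ cos φ₂ cos Δλ = 0.526003
θ = atan2(y, x) = 47.4141° → 47.4141° (mod 360°)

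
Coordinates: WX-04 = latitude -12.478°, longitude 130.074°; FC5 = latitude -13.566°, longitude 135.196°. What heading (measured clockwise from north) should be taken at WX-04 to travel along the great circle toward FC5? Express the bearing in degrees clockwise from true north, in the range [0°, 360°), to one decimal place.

102.9°

Δλ = 5.1220°
y = sin Δλ · cos φ₂ = 0.086786
x = cos φ₁ sin φ₂ − sin φ₁ cos φ₂ cos Δλ = -0.019827
θ = atan2(y, x) = 102.8687° → 102.8687° (mod 360°)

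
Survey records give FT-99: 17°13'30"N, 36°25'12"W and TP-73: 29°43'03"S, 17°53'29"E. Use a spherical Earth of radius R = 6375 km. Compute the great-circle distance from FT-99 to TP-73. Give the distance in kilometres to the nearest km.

7822 km

FT-99: φ = +17.22500°, λ = -36.42000°
TP-73: φ = -29.71750°, λ = +17.89139°
Δφ = -46.9425°,  Δλ = 54.3114°
a = sin²(Δφ/2) + cos φ₁ cos φ₂ sin²(Δλ/2) = 0.331433
c = 2·arcsin(√a) = 1.226926 rad = 70.2977°
d = R·c = 6375 × 1.226926 = 7821.7 km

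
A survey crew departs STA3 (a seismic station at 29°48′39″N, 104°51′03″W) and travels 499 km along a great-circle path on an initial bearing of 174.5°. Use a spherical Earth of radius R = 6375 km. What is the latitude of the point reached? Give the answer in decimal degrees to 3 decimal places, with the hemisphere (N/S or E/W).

STA3: φ = +29.81083°, λ = -104.85083°
δ = d/R = 499/6375 = 0.078275 rad
φ₂ = arcsin(sin φ₁ cos δ + cos φ₁ sin δ cos θ)
   = arcsin(0.49714·0.99694 + 0.86767·0.07819·-0.99540) = 25.34584°
λ₂ = λ₁ + atan2(sin θ sin δ cos φ₁, cos δ − sin φ₁ sin φ₂) = -104.37568°

25.346°N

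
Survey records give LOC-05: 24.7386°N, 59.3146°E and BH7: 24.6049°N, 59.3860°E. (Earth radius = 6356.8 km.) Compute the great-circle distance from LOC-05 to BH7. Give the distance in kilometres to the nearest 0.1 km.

Δφ = -0.1337°,  Δλ = 0.0714°
a = sin²(Δφ/2) + cos φ₁ cos φ₂ sin²(Δλ/2) = 0.000002
c = 2·arcsin(√a) = 0.002594 rad = 0.1486°
d = R·c = 6356.8 × 0.002594 = 16.5 km

16.5 km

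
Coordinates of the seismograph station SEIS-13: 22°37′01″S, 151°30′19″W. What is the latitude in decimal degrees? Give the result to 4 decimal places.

22° + 37′/60 + 1″/3600 = 22 + 0.61667 + 0.00028 = 22.6169°

22.6169°S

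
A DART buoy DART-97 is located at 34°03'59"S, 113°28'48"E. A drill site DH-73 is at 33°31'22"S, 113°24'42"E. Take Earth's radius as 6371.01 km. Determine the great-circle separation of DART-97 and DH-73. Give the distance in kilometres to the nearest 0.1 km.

60.8 km

DART-97: φ = -34.06639°, λ = +113.48000°
DH-73: φ = -33.52278°, λ = +113.41167°
Δφ = 0.5436°,  Δλ = -0.0683°
a = sin²(Δφ/2) + cos φ₁ cos φ₂ sin²(Δλ/2) = 0.000023
c = 2·arcsin(√a) = 0.009539 rad = 0.5466°
d = R·c = 6371.01 × 0.009539 = 60.8 km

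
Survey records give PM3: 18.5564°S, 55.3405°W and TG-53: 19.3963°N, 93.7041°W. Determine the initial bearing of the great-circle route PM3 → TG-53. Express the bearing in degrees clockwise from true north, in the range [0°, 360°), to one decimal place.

313.2°

Δλ = -38.3636°
y = sin Δλ · cos φ₂ = -0.585424
x = cos φ₁ sin φ₂ − sin φ₁ cos φ₂ cos Δλ = 0.550199
θ = atan2(y, x) = -46.7767° → 313.2233° (mod 360°)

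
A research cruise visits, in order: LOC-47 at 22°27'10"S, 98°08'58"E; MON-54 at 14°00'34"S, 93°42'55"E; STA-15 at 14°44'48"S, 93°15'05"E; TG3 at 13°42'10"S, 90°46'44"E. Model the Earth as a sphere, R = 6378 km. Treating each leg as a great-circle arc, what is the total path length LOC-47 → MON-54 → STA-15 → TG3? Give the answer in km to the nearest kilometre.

1437 km

LOC-47: φ = -22.45278°, λ = +98.14944°
MON-54: φ = -14.00944°, λ = +93.71528°
STA-15: φ = -14.74667°, λ = +93.25139°
TG3: φ = -13.70278°, λ = +90.77889°
LOC-47→MON-54: c = 0.164639 rad, d = 1050.07 km
MON-54→STA-15: c = 0.015069 rad, d = 96.11 km
STA-15→TG3: c = 0.045625 rad, d = 291.00 km
Total = 1050.07 + 96.11 + 291.00 = 1437.17 km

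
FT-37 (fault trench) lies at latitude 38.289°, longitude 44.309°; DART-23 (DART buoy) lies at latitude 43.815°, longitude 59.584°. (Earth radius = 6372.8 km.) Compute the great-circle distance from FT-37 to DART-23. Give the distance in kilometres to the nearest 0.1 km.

Δφ = 5.5260°,  Δλ = 15.2750°
a = sin²(Δφ/2) + cos φ₁ cos φ₂ sin²(Δλ/2) = 0.012328
c = 2·arcsin(√a) = 0.222520 rad = 12.7495°
d = R·c = 6372.8 × 0.222520 = 1418.1 km

1418.1 km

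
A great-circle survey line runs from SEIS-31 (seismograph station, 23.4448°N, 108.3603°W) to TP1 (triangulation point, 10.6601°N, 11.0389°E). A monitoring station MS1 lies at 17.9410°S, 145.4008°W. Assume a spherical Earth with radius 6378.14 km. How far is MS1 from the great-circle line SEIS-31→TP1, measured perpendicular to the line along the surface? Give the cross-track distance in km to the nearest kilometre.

δ₁₃ = central angle SEIS-31→MS1 = 0.959236 rad  (haversine)
θ₁₃ = bearing SEIS-31→MS1 = 224.423°,  θ₁₂ = bearing SEIS-31→TP1 = 67.101°
dₓₜ = R·arcsin(sin δ₁₃ · sin(θ₁₃ − θ₁₂)) = 6378.14·arcsin(0.81875·sin(157.322°)) = 2048.415 km
|dₓₜ| = 2048.415 km

2048 km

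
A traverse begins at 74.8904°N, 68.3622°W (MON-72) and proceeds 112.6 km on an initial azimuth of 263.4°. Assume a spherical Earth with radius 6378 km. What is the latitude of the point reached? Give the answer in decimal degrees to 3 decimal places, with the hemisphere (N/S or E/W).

74.742°N

δ = d/R = 112.6/6378 = 0.017654 rad
φ₂ = arcsin(sin φ₁ cos δ + cos φ₁ sin δ cos θ)
   = arcsin(0.96543·0.99984 + 0.26067·0.01765·-0.11494) = 74.74179°
λ₂ = λ₁ + atan2(sin θ sin δ cos φ₁, cos δ − sin φ₁ sin φ₂) = -72.18299°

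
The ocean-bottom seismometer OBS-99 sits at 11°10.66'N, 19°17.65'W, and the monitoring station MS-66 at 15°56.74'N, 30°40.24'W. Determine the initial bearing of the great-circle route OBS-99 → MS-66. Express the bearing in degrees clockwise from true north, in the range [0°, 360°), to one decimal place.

294.6°

OBS-99: φ = +11.17767°, λ = -19.29417°
MS-66: φ = +15.94567°, λ = -30.67067°
Δλ = -11.3765°
y = sin Δλ · cos φ₂ = -0.189665
x = cos φ₁ sin φ₂ − sin φ₁ cos φ₂ cos Δλ = 0.086784
θ = atan2(y, x) = -65.4130° → 294.5870° (mod 360°)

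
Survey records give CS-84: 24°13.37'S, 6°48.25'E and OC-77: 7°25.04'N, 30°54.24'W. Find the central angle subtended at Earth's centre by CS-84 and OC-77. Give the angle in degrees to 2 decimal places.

48.51°

CS-84: φ = -24.22283°, λ = +6.80417°
OC-77: φ = +7.41733°, λ = -30.90400°
Δφ = 31.6402°,  Δλ = -37.7082°
a = sin²(Δφ/2) + cos φ₁ cos φ₂ sin²(Δλ/2) = 0.168761
c = 2·arcsin(√a) = 0.846673 rad = 48.5108°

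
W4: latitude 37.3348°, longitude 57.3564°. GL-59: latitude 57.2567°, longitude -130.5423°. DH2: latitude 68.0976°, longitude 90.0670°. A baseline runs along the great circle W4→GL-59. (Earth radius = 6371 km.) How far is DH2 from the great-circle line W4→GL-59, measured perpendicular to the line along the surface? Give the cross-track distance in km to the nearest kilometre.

1025 km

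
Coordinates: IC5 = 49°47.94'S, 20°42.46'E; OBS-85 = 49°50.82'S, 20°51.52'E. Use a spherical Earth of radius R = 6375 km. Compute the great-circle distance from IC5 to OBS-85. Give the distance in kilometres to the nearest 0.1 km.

IC5: φ = -49.79900°, λ = +20.70767°
OBS-85: φ = -49.84700°, λ = +20.85867°
Δφ = -0.0480°,  Δλ = 0.1510°
a = sin²(Δφ/2) + cos φ₁ cos φ₂ sin²(Δλ/2) = 0.000001
c = 2·arcsin(√a) = 0.001895 rad = 0.1086°
d = R·c = 6375 × 0.001895 = 12.1 km

12.1 km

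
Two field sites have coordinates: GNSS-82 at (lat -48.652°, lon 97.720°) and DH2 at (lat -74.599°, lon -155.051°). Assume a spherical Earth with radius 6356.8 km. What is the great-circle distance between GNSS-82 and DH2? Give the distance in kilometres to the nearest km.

5303 km

Δφ = -25.9470°,  Δλ = 107.2290°
a = sin²(Δφ/2) + cos φ₁ cos φ₂ sin²(Δλ/2) = 0.164106
c = 2·arcsin(√a) = 0.834176 rad = 47.7948°
d = R·c = 6356.8 × 0.834176 = 5302.7 km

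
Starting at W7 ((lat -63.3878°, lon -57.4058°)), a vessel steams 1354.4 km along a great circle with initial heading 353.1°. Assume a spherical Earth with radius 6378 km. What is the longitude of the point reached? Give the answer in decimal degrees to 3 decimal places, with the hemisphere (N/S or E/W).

δ = d/R = 1354.4/6378 = 0.212355 rad
φ₂ = arcsin(sin φ₁ cos δ + cos φ₁ sin δ cos θ)
   = arcsin(-0.89406·0.97754 + 0.44795·0.21076·0.99276) = -51.28335°
λ₂ = λ₁ + atan2(sin θ sin δ cos φ₁, cos δ − sin φ₁ sin φ₂) = -59.72589°

59.726°W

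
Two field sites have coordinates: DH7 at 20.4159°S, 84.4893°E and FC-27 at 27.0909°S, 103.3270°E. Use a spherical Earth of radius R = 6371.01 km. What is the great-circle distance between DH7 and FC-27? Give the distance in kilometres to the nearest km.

2053 km

Δφ = -6.6750°,  Δλ = 18.8377°
a = sin²(Δφ/2) + cos φ₁ cos φ₂ sin²(Δλ/2) = 0.025735
c = 2·arcsin(√a) = 0.322233 rad = 18.4626°
d = R·c = 6371.01 × 0.322233 = 2053.0 km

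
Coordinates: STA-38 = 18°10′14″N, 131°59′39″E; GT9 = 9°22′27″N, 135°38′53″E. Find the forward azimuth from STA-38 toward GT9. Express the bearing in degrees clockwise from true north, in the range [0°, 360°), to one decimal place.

STA-38: φ = +18.17056°, λ = +131.99417°
GT9: φ = +9.37417°, λ = +135.64806°
Δλ = 3.6539°
y = sin Δλ · cos φ₂ = 0.062878
x = cos φ₁ sin φ₂ − sin φ₁ cos φ₂ cos Δλ = -0.152298
θ = atan2(y, x) = 157.5661° → 157.5661° (mod 360°)

157.6°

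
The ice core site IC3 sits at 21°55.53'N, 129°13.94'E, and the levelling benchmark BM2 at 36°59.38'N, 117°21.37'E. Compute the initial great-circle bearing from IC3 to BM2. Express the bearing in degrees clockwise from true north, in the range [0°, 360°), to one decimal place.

328.3°

IC3: φ = +21.92550°, λ = +129.23233°
BM2: φ = +36.98967°, λ = +117.35617°
Δλ = -11.8762°
y = sin Δλ · cos φ₂ = -0.164379
x = cos φ₁ sin φ₂ − sin φ₁ cos φ₂ cos Δλ = 0.266285
θ = atan2(y, x) = -31.6873° → 328.3127° (mod 360°)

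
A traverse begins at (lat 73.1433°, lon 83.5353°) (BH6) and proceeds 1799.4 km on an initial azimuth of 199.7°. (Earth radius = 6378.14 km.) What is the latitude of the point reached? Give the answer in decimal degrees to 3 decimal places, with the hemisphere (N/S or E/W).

δ = d/R = 1799.4/6378.14 = 0.282120 rad
φ₂ = arcsin(sin φ₁ cos δ + cos φ₁ sin δ cos θ)
   = arcsin(0.95703·0.96047 + 0.28998·0.27839·-0.94147) = 57.47917°
λ₂ = λ₁ + atan2(sin θ sin δ cos φ₁, cos δ − sin φ₁ sin φ₂) = 73.48222°

57.479°N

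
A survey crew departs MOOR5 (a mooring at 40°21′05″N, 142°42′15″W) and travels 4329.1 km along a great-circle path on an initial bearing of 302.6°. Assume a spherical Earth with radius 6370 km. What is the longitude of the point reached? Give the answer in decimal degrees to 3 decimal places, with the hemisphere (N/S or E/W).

MOOR5: φ = +40.35139°, λ = -142.70417°
δ = d/R = 4329.1/6370 = 0.679608 rad
φ₂ = arcsin(sin φ₁ cos δ + cos φ₁ sin δ cos θ)
   = arcsin(0.64747·0.77782 + 0.76209·0.62849·0.53877) = 49.61153°
λ₂ = λ₁ + atan2(sin θ sin δ cos φ₁, cos δ − sin φ₁ sin φ₂) = 162.49760°

162.498°E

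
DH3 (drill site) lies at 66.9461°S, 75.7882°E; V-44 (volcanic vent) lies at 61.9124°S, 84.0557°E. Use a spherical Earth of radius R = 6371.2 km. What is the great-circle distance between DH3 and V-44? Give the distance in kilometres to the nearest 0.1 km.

Δφ = 5.0337°,  Δλ = 8.2675°
a = sin²(Δφ/2) + cos φ₁ cos φ₂ sin²(Δλ/2) = 0.002886
c = 2·arcsin(√a) = 0.107502 rad = 6.1594°
d = R·c = 6371.2 × 0.107502 = 684.9 km

684.9 km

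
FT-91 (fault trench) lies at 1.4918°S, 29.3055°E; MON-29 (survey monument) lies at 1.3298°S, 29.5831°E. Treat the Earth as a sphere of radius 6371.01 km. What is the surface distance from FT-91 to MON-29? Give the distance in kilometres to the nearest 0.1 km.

Δφ = 0.1620°,  Δλ = 0.2776°
a = sin²(Δφ/2) + cos φ₁ cos φ₂ sin²(Δλ/2) = 0.000008
c = 2·arcsin(√a) = 0.005608 rad = 0.3213°
d = R·c = 6371.01 × 0.005608 = 35.7 km

35.7 km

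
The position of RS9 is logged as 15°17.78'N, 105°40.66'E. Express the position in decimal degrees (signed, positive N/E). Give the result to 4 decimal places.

lat: 15.2963° N → +15.2963°
lon: 105.6777° E → +105.6777°

+15.2963°, +105.6777°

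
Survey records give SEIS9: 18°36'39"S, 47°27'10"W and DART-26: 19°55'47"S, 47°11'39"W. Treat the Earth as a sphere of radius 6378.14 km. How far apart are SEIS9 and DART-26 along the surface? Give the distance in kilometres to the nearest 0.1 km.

SEIS9: φ = -18.61083°, λ = -47.45278°
DART-26: φ = -19.92972°, λ = -47.19417°
Δφ = -1.3189°,  Δλ = 0.2586°
a = sin²(Δφ/2) + cos φ₁ cos φ₂ sin²(Δλ/2) = 0.000137
c = 2·arcsin(√a) = 0.023410 rad = 1.3413°
d = R·c = 6378.14 × 0.023410 = 149.3 km

149.3 km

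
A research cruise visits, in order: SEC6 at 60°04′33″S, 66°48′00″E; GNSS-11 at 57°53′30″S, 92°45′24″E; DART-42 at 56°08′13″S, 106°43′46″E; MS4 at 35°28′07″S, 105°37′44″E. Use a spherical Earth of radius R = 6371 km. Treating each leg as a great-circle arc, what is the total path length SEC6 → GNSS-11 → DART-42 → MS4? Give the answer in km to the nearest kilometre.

SEC6: φ = -60.07583°, λ = +66.80000°
GNSS-11: φ = -57.89167°, λ = +92.75667°
DART-42: φ = -56.13694°, λ = +106.72944°
MS4: φ = -35.46861°, λ = +105.62889°
SEC6→GNSS-11: c = 0.234948 rad, d = 1496.85 km
GNSS-11→DART-42: c = 0.135990 rad, d = 866.39 km
DART-42→MS4: c = 0.360968 rad, d = 2299.72 km
Total = 1496.85 + 866.39 + 2299.72 = 4662.97 km

4663 km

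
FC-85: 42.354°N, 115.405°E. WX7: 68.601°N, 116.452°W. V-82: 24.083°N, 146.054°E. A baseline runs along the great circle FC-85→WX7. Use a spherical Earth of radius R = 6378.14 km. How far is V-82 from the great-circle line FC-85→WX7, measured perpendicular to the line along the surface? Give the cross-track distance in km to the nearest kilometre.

3443 km

δ₁₃ = central angle FC-85→V-82 = 0.544595 rad  (haversine)
θ₁₃ = bearing FC-85→V-82 = 116.059°,  θ₁₂ = bearing FC-85→WX7 = 18.863°
dₓₜ = R·arcsin(sin δ₁₃ · sin(θ₁₃ − θ₁₂)) = 6378.14·arcsin(0.51807·sin(97.196°)) = 3443.119 km
|dₓₜ| = 3443.119 km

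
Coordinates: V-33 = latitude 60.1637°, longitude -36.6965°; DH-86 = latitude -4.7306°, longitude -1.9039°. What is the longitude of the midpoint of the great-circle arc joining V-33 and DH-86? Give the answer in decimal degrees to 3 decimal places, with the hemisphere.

13.326°W

Bx = cos φ₂ cos Δλ = 0.818425,  By = cos φ₂ sin Δλ = 0.568664
φₘ = atan2(sin φ₁ + sin φ₂, √((cos φ₁ + Bx)² + By²)) = 28.70391°
λₘ = λ₁ + atan2(By, cos φ₁ + Bx) = -13.32578°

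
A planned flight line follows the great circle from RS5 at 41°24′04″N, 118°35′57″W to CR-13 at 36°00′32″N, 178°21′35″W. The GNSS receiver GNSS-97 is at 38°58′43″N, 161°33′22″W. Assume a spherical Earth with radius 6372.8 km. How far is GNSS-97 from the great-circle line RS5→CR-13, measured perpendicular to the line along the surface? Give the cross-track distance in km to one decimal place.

RS5: φ = +41.40111°, λ = -118.59917°
CR-13: φ = +36.00889°, λ = -178.35972°
GNSS-97: φ = +38.97861°, λ = -161.55611°
δ₁₃ = central angle RS5→GNSS-97 = 0.568417 rad  (haversine)
θ₁₃ = bearing RS5→GNSS-97 = 280.228°,  θ₁₂ = bearing RS5→CR-13 = 283.794°
dₓₜ = R·arcsin(sin δ₁₃ · sin(θ₁₃ − θ₁₂)) = 6372.8·arcsin(0.53830·sin(-3.566°)) = -213.418 km
|dₓₜ| = 213.418 km

213.4 km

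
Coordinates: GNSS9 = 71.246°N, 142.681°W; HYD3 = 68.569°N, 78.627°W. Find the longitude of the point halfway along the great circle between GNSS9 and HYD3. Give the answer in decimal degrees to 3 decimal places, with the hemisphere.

Bx = cos φ₂ cos Δλ = 0.159863,  By = cos φ₂ sin Δλ = 0.328553
φₘ = atan2(sin φ₁ + sin φ₂, √((cos φ₁ + Bx)² + By²)) = 72.75713°
λₘ = λ₁ + atan2(By, cos φ₁ + Bx) = -108.36594°

108.366°W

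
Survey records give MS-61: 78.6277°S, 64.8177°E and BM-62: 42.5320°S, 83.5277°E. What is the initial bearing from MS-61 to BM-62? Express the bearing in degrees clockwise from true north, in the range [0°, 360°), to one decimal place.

23.2°

Δλ = 18.7100°
y = sin Δλ · cos φ₂ = 0.236382
x = cos φ₁ sin φ₂ − sin φ₁ cos φ₂ cos Δλ = 0.550958
θ = atan2(y, x) = 23.2211° → 23.2211° (mod 360°)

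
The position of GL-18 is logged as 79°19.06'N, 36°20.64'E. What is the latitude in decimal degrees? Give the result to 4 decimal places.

79° + 19.06′/60 = 79 + 0.31767 = 79.3177°

79.3177°N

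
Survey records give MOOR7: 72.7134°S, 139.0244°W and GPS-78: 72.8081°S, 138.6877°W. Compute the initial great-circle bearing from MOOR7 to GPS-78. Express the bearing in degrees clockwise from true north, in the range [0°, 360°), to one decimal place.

Δλ = 0.3367°
y = sin Δλ · cos φ₂ = 0.001737
x = cos φ₁ sin φ₂ − sin φ₁ cos φ₂ cos Δλ = -0.001658
θ = atan2(y, x) = 133.6629° → 133.6629° (mod 360°)

133.7°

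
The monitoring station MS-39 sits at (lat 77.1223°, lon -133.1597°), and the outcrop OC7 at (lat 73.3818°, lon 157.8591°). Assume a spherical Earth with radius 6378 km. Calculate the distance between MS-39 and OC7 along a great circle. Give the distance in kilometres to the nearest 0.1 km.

Δφ = -3.7405°,  Δλ = -68.9812°
a = sin²(Δφ/2) + cos φ₁ cos φ₂ sin²(Δλ/2) = 0.021504
c = 2·arcsin(√a) = 0.294346 rad = 16.8648°
d = R·c = 6378 × 0.294346 = 1877.3 km

1877.3 km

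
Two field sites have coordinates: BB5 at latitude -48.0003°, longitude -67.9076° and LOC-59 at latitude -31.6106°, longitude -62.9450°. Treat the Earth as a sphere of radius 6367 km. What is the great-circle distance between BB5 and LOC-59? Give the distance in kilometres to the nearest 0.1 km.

1868.9 km

Δφ = 16.3897°,  Δλ = 4.9626°
a = sin²(Δφ/2) + cos φ₁ cos φ₂ sin²(Δλ/2) = 0.021386
c = 2·arcsin(√a) = 0.293530 rad = 16.8180°
d = R·c = 6367 × 0.293530 = 1868.9 km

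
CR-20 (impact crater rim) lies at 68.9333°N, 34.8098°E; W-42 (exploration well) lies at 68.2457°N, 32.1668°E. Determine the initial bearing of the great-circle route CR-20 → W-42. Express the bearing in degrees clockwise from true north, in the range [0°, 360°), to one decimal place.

Δλ = -2.6430°
y = sin Δλ · cos φ₂ = -0.017091
x = cos φ₁ sin φ₂ − sin φ₁ cos φ₂ cos Δλ = -0.011633
θ = atan2(y, x) = -124.2411° → 235.7589° (mod 360°)

235.8°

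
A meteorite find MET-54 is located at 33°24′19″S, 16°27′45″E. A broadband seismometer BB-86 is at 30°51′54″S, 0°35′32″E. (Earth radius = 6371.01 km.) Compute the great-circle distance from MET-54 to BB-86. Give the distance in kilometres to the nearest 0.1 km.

1519.2 km

MET-54: φ = -33.40528°, λ = +16.46250°
BB-86: φ = -30.86500°, λ = +0.59222°
Δφ = 2.5403°,  Δλ = -15.8703°
a = sin²(Δφ/2) + cos φ₁ cos φ₂ sin²(Δλ/2) = 0.014148
c = 2·arcsin(√a) = 0.238455 rad = 13.6625°
d = R·c = 6371.01 × 0.238455 = 1519.2 km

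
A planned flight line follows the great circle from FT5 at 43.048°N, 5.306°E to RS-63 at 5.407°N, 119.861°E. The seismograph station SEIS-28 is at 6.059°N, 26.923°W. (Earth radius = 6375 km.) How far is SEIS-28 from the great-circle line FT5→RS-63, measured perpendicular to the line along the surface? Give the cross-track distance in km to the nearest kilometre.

1754 km

δ₁₃ = central angle FT5→SEIS-28 = 0.813742 rad  (haversine)
θ₁₃ = bearing FT5→SEIS-28 = 226.854°,  θ₁₂ = bearing FT5→RS-63 = 68.798°
dₓₜ = R·arcsin(sin δ₁₃ · sin(θ₁₃ − θ₁₂)) = 6375·arcsin(0.72686·sin(158.056°)) = 1753.662 km
|dₓₜ| = 1753.662 km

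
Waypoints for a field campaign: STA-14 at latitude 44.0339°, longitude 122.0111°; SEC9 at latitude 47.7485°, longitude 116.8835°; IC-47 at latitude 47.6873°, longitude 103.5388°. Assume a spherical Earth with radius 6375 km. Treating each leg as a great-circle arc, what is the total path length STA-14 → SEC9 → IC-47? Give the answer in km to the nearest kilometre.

STA-14→SEC9: c = 0.089867 rad, d = 572.90 km
SEC9→IC-47: c = 0.156506 rad, d = 997.73 km
Total = 572.90 + 997.73 = 1570.63 km

1571 km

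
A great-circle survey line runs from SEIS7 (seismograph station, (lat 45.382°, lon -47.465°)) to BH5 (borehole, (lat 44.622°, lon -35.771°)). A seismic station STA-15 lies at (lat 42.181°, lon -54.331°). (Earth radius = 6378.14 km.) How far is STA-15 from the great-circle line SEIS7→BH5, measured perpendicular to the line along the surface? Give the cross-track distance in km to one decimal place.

342.9 km

δ₁₃ = central angle SEIS7→STA-15 = 0.102932 rad  (haversine)
θ₁₃ = bearing SEIS7→STA-15 = 239.561°,  θ₁₂ = bearing SEIS7→BH5 = 91.091°
dₓₜ = R·arcsin(sin δ₁₃ · sin(θ₁₃ − θ₁₂)) = 6378.14·arcsin(0.10275·sin(148.469°)) = 342.889 km
|dₓₜ| = 342.889 km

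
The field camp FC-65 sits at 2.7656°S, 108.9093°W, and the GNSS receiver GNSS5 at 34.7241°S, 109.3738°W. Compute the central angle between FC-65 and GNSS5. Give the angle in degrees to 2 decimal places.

31.96°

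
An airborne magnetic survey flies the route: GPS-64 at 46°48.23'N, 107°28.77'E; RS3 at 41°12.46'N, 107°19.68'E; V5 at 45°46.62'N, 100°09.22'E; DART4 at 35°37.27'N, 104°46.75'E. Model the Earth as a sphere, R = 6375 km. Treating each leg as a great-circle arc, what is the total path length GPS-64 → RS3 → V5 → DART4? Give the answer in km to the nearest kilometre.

2588 km

GPS-64: φ = +46.80383°, λ = +107.47950°
RS3: φ = +41.20767°, λ = +107.32800°
V5: φ = +45.77700°, λ = +100.15367°
DART4: φ = +35.62117°, λ = +104.77917°
GPS-64→RS3: c = 0.097690 rad, d = 622.77 km
RS3→V5: c = 0.120792 rad, d = 770.05 km
V5→DART4: c = 0.187436 rad, d = 1194.90 km
Total = 622.77 + 770.05 + 1194.90 = 2587.72 km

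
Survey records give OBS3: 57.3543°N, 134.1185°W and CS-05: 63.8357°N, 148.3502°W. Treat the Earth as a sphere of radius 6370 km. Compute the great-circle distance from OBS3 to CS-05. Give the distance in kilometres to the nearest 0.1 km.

Δφ = 6.4814°,  Δλ = -14.2317°
a = sin²(Δφ/2) + cos φ₁ cos φ₂ sin²(Δλ/2) = 0.006846
c = 2·arcsin(√a) = 0.165668 rad = 9.4921°
d = R·c = 6370 × 0.165668 = 1055.3 km

1055.3 km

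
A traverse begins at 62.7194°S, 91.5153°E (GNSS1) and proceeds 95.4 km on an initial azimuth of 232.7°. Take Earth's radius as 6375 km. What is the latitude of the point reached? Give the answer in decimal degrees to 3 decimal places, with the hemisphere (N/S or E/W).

63.231°S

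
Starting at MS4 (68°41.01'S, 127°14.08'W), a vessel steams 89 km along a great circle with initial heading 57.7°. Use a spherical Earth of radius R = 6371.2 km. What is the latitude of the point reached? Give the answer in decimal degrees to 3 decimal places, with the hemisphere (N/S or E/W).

68.246°S

MS4: φ = -68.68350°, λ = -127.23467°
δ = d/R = 89/6371.2 = 0.013969 rad
φ₂ = arcsin(sin φ₁ cos δ + cos φ₁ sin δ cos θ)
   = arcsin(-0.93159·0.99990 + 0.36352·0.01397·0.53435) = -68.24579°
λ₂ = λ₁ + atan2(sin θ sin δ cos φ₁, cos δ − sin φ₁ sin φ₂) = -125.40906°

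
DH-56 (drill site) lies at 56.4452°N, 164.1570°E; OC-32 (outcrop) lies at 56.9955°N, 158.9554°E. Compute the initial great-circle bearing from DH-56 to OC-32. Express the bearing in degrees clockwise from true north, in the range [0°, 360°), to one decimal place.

Δλ = -5.2016°
y = sin Δλ · cos φ₂ = -0.049383
x = cos φ₁ sin φ₂ − sin φ₁ cos φ₂ cos Δλ = 0.011474
θ = atan2(y, x) = -76.9199° → 283.0801° (mod 360°)

283.1°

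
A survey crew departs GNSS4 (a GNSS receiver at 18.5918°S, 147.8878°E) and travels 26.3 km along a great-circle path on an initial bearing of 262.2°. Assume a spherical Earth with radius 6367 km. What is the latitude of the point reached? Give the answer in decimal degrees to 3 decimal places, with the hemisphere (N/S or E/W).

18.624°S

δ = d/R = 26.3/6367 = 0.004131 rad
φ₂ = arcsin(sin φ₁ cos δ + cos φ₁ sin δ cos θ)
   = arcsin(-0.31882·0.99999 + 0.94781·0.00413·-0.13572) = -18.62376°
λ₂ = λ₁ + atan2(sin θ sin δ cos φ₁, cos δ − sin φ₁ sin φ₂) = 147.64036°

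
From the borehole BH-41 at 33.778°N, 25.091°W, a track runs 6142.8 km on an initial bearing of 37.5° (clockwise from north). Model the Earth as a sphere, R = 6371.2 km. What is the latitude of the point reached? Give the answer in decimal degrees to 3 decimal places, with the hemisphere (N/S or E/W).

δ = d/R = 6142.8/6371.2 = 0.964151 rad
φ₂ = arcsin(sin φ₁ cos δ + cos φ₁ sin δ cos θ)
   = arcsin(0.55598·0.57011 + 0.83120·0.82157·0.79335) = 59.17519°
λ₂ = λ₁ + atan2(sin θ sin δ cos φ₁, cos δ − sin φ₁ sin φ₂) = 52.34138°

59.175°N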